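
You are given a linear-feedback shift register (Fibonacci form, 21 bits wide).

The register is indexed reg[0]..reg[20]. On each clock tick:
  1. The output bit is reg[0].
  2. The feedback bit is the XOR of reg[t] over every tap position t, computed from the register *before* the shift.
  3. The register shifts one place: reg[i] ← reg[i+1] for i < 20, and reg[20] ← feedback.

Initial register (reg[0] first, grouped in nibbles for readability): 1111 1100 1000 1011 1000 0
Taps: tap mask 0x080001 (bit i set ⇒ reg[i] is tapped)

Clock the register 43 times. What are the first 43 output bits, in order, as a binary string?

1111110010001011100001100111101011100101011

step | reg (before) | out | fb
   0 | 111111001000101110000 | 1 | 1
   1 | 111110010001011100001 | 1 | 1
   2 | 111100100010111000011 | 1 | 0
   3 | 111001000101110000110 | 1 | 0
   4 | 110010001011100001100 | 1 | 1
   5 | 100100010111000011001 | 1 | 1
   6 | 001000101110000110011 | 0 | 1
   7 | 010001011100001100111 | 0 | 1
   8 | 100010111000011001111 | 1 | 0
   9 | 000101110000110011110 | 0 | 1
  10 | 001011100001100111101 | 0 | 0
  11 | 010111000011001111010 | 0 | 1
  12 | 101110000110011110101 | 1 | 1
  13 | 011100001100111101011 | 0 | 1
  14 | 111000011001111010111 | 1 | 0
  15 | 110000110011110101110 | 1 | 0
  16 | 100001100111101011100 | 1 | 1
  17 | 000011001111010111001 | 0 | 0
  18 | 000110011110101110010 | 0 | 1
  19 | 001100111101011100101 | 0 | 0
  20 | 011001111010111001010 | 0 | 1
  21 | 110011110101110010101 | 1 | 1
  22 | 100111101011100101011 | 1 | 0
  23 | 001111010111001010110 | 0 | 1
  24 | 011110101110010101101 | 0 | 0
  25 | 111101011100101011010 | 1 | 0
  26 | 111010111001010110100 | 1 | 1
  27 | 110101110010101101001 | 1 | 1
  28 | 101011100101011010011 | 1 | 0
  29 | 010111001010110100110 | 0 | 1
  30 | 101110010101101001101 | 1 | 1
  31 | 011100101011010011011 | 0 | 1
  32 | 111001010110100110111 | 1 | 0
  33 | 110010101101001101110 | 1 | 0
  34 | 100101011010011011100 | 1 | 1
  35 | 001010110100110111001 | 0 | 0
  36 | 010101101001101110010 | 0 | 1
  37 | 101011010011011100101 | 1 | 1
  38 | 010110100110111001011 | 0 | 1
  39 | 101101001101110010111 | 1 | 0
  40 | 011010011011100101110 | 0 | 1
  41 | 110100110111001011101 | 1 | 1
  42 | 101001101110010111011 | 1 | 0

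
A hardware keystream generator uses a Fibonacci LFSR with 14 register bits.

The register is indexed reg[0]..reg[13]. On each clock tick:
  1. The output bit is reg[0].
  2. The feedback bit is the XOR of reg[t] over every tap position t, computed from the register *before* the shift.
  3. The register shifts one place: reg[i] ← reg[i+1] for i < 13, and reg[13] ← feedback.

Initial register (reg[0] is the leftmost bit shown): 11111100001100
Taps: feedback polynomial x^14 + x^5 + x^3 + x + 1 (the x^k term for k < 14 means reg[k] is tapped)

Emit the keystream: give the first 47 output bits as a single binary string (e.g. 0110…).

step | reg (before) | out | fb
   0 | 11111100001100 | 1 | 0
   1 | 11111000011000 | 1 | 1
   2 | 11110000110001 | 1 | 1
   3 | 11100001100011 | 1 | 0
   4 | 11000011000110 | 1 | 0
   5 | 10000110001100 | 1 | 0
   6 | 00001100011000 | 0 | 1
   7 | 00011000110001 | 0 | 1
   8 | 00110001100011 | 0 | 1
   9 | 01100011000111 | 0 | 1
  10 | 11000110001111 | 1 | 1
  11 | 10001100011111 | 1 | 0
  12 | 00011000111110 | 0 | 1
  13 | 00110001111101 | 0 | 1
  14 | 01100011111011 | 0 | 1
  15 | 11000111110111 | 1 | 1
  16 | 10001111101111 | 1 | 0
  17 | 00011111011110 | 0 | 0
  18 | 00111110111100 | 0 | 0
  19 | 01111101111000 | 0 | 1
  20 | 11111011110001 | 1 | 1
  21 | 11110111100011 | 1 | 0
  22 | 11101111000110 | 1 | 1
  23 | 11011110001101 | 1 | 0
  24 | 10111100011010 | 1 | 1
  25 | 01111000110101 | 0 | 0
  26 | 11110001101010 | 1 | 1
  27 | 11100011010101 | 1 | 0
  28 | 11000110101010 | 1 | 1
  29 | 10001101010101 | 1 | 0
  30 | 00011010101010 | 0 | 1
  31 | 00110101010101 | 0 | 0
  32 | 01101010101010 | 0 | 1
  33 | 11010101010101 | 1 | 0
  34 | 10101010101010 | 1 | 1
  35 | 01010101010101 | 0 | 1
  36 | 10101010101011 | 1 | 1
  37 | 01010101010111 | 0 | 1
  38 | 10101010101111 | 1 | 1
  39 | 01010101011111 | 0 | 1
  40 | 10101010111111 | 1 | 1
  41 | 01010101111111 | 0 | 1
  42 | 10101011111111 | 1 | 1
  43 | 01010111111111 | 0 | 1
  44 | 10101111111111 | 1 | 0
  45 | 01011111111110 | 0 | 1
  46 | 10111111111101 | 1 | 1

11111100001100011000111110111100011010101010101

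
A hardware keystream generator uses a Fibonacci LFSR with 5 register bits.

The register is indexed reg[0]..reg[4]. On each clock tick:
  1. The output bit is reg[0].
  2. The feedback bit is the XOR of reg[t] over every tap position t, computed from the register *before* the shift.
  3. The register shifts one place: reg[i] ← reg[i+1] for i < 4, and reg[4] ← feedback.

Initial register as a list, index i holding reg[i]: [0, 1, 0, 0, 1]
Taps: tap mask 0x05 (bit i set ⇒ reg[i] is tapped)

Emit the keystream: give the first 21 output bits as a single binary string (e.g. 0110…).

tick  register→output (feedback)
  0  01001→0 (0)
  1  10010→1 (1)
  2  00101→0 (1)
  3  01011→0 (0)
  4  10110→1 (0)
  5  01100→0 (1)
  6  11001→1 (1)
  7  10011→1 (1)
  8  00111→0 (1)
  9  01111→0 (1)
 10  11111→1 (0)
 11  11110→1 (0)
 12  11100→1 (0)
 13  11000→1 (1)
 14  10001→1 (1)
 15  00011→0 (0)
 16  00110→0 (1)
 17  01101→0 (1)
 18  11011→1 (1)
 19  10111→1 (0)
 20  01110→0 (1)

010010110011111000110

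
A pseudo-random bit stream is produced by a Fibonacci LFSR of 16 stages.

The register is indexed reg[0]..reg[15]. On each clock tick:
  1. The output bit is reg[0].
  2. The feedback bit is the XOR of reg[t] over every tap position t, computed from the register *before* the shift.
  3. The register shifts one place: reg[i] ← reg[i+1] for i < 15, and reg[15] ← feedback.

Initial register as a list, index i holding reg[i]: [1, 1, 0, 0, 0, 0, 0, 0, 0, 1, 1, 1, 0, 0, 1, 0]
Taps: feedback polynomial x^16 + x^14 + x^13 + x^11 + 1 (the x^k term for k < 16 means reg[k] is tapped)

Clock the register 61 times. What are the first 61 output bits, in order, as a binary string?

1100000001110010101010101100111010100011011000011110101110100

step | reg (before) | out | fb
   0 | 1100000001110010 | 1 | 1
   1 | 1000000011100101 | 1 | 0
   2 | 0000000111001010 | 0 | 1
   3 | 0000001110010101 | 0 | 0
   4 | 0000011100101010 | 0 | 1
   5 | 0000111001010101 | 0 | 0
   6 | 0001110010101010 | 0 | 1
   7 | 0011100101010101 | 0 | 0
   8 | 0111001010101010 | 0 | 1
   9 | 1110010101010101 | 1 | 1
  10 | 1100101010101011 | 1 | 0
  11 | 1001010101010110 | 1 | 0
  12 | 0010101010101100 | 0 | 1
  13 | 0101010101011001 | 0 | 1
  14 | 1010101010110011 | 1 | 1
  15 | 0101010101100111 | 0 | 0
  16 | 1010101011001110 | 1 | 1
  17 | 0101010110011101 | 0 | 0
  18 | 1010101100111010 | 1 | 1
  19 | 0101011001110101 | 0 | 0
  20 | 1010110011101010 | 1 | 0
  21 | 0101100111010100 | 0 | 0
  22 | 1011001110101000 | 1 | 1
  23 | 0110011101010001 | 0 | 1
  24 | 1100111010100011 | 1 | 0
  25 | 1001110101000110 | 1 | 1
  26 | 0011101010001101 | 0 | 1
  27 | 0111010100011011 | 0 | 0
  28 | 1110101000110110 | 1 | 0
  29 | 1101010001101100 | 1 | 0
  30 | 1010100011011000 | 1 | 0
  31 | 0101000110110000 | 0 | 1
  32 | 1010001101100001 | 1 | 1
  33 | 0100011011000011 | 0 | 1
  34 | 1000110110000111 | 1 | 1
  35 | 0001101100001111 | 0 | 0
  36 | 0011011000011110 | 0 | 1
  37 | 0110110000111101 | 0 | 0
  38 | 1101100001111010 | 1 | 1
  39 | 1011000011110101 | 1 | 1
  40 | 0110000111101011 | 0 | 1
  41 | 1100001111010111 | 1 | 0
  42 | 1000011110101110 | 1 | 1
  43 | 0000111101011101 | 0 | 0
  44 | 0001111010111010 | 0 | 0
  45 | 0011110101110100 | 0 | 0
  46 | 0111101011101000 | 0 | 0
  47 | 1111010111010000 | 1 | 0
  48 | 1110101110100000 | 1 | 1
  49 | 1101011101000001 | 1 | 1
  50 | 1010111010000011 | 1 | 0
  51 | 0101110100000110 | 0 | 0
  52 | 1011101000001100 | 1 | 0
  53 | 0111010000011000 | 0 | 1
  54 | 1110100000110001 | 1 | 0
  55 | 1101000001100010 | 1 | 0
  56 | 1010000011000100 | 1 | 0
  57 | 0100000110001000 | 0 | 0
  58 | 1000001100010000 | 1 | 0
  59 | 0000011000100000 | 0 | 0
  60 | 0000110001000000 | 0 | 0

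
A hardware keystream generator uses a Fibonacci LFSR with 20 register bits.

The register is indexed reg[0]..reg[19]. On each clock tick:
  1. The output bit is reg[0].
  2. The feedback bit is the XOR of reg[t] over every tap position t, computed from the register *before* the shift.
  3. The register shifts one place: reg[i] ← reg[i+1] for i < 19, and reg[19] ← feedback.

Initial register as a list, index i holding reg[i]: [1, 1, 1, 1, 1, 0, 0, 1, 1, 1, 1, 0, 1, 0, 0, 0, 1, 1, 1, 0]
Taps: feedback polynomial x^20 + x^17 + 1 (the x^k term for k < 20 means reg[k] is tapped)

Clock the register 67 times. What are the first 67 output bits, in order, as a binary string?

1111100111101000111000111110001011010100101010110100010111110100001

tick  register→output (feedback)
  0  11111001111010001110→1 (0)
  1  11110011110100011100→1 (0)
  2  11100111101000111000→1 (1)
  3  11001111010001110001→1 (1)
  4  10011110100011100011→1 (1)
  5  00111101000111000111→0 (1)
  6  01111010001110001111→0 (1)
  7  11110100011100011111→1 (0)
  8  11101000111000111110→1 (0)
  9  11010001110001111100→1 (0)
 10  10100011100011111000→1 (1)
 11  01000111000111110001→0 (0)
 12  10001110001111100010→1 (1)
 13  00011100011111000101→0 (1)
 14  00111000111110001011→0 (0)
 15  01110001111100010110→0 (1)
 16  11100011111000101101→1 (0)
 17  11000111110001011010→1 (1)
 18  10001111100010110101→1 (0)
 19  00011111000101101010→0 (0)
 20  00111110001011010100→0 (1)
 21  01111100010110101001→0 (0)
 22  11111000101101010010→1 (1)
 23  11110001011010100101→1 (0)
 24  11100010110101001010→1 (1)
 25  11000101101010010101→1 (0)
 26  10001011010100101010→1 (1)
 27  00010110101001010101→0 (1)
 28  00101101010010101011→0 (0)
 29  01011010100101010110→0 (1)
 30  10110101001010101101→1 (0)
 31  01101010010101011010→0 (0)
 32  11010100101010110100→1 (0)
 33  10101001010101101000→1 (1)
 34  01010010101011010001→0 (0)
 35  10100101010110100010→1 (1)
 36  01001010101101000101→0 (1)
 37  10010101011010001011→1 (1)
 38  00101010110100010111→0 (1)
 39  01010101101000101111→0 (1)
 40  10101011010001011111→1 (0)
 41  01010110100010111110→0 (1)
 42  10101101000101111101→1 (0)
 43  01011010001011111010→0 (0)
 44  10110100010111110100→1 (0)
 45  01101000101111101000→0 (0)
 46  11010001011111010000→1 (1)
 47  10100010111110100001→1 (1)
 48  01000101111101000011→0 (0)
 49  10001011111010000110→1 (0)
 50  00010111110100001100→0 (1)
 51  00101111101000011001→0 (0)
 52  01011111010000110010→0 (0)
 53  10111110100001100100→1 (0)
 54  01111101000011001000→0 (0)
 55  11111010000110010000→1 (1)
 56  11110100001100100001→1 (1)
 57  11101000011001000011→1 (1)
 58  11010000110010000111→1 (0)
 59  10100001100100001110→1 (0)
 60  01000011001000011100→0 (1)
 61  10000110010000111001→1 (1)
 62  00001100100001110011→0 (0)
 63  00011001000011100110→0 (1)
 64  00110010000111001101→0 (1)
 65  01100100001110011011→0 (0)
 66  11001000011100110110→1 (0)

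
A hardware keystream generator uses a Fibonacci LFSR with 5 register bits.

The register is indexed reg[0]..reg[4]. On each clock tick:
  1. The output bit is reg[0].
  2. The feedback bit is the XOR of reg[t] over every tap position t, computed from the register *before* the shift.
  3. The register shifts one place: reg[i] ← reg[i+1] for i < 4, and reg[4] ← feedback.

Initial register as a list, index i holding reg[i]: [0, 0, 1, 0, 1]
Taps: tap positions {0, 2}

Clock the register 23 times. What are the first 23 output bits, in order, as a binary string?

00101100111110001101110

k : reg_k → out_k, fb_k
0: 00101 → 0, fb=1
1: 01011 → 0, fb=0
2: 10110 → 1, fb=0
3: 01100 → 0, fb=1
4: 11001 → 1, fb=1
5: 10011 → 1, fb=1
6: 00111 → 0, fb=1
7: 01111 → 0, fb=1
8: 11111 → 1, fb=0
9: 11110 → 1, fb=0
10: 11100 → 1, fb=0
11: 11000 → 1, fb=1
12: 10001 → 1, fb=1
13: 00011 → 0, fb=0
14: 00110 → 0, fb=1
15: 01101 → 0, fb=1
16: 11011 → 1, fb=1
17: 10111 → 1, fb=0
18: 01110 → 0, fb=1
19: 11101 → 1, fb=0
20: 11010 → 1, fb=1
21: 10101 → 1, fb=0
22: 01010 → 0, fb=0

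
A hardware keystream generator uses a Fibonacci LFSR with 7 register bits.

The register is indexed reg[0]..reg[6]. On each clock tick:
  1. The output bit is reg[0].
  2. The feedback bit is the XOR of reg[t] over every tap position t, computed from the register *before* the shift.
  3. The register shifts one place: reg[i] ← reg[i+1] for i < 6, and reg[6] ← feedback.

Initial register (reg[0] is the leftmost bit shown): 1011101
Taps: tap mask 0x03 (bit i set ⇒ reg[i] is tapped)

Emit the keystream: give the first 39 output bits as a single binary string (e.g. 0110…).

101110111001100101010111111100000010000

tick  register→output (feedback)
  0  1011101→1 (1)
  1  0111011→0 (1)
  2  1110111→1 (0)
  3  1101110→1 (0)
  4  1011100→1 (1)
  5  0111001→0 (1)
  6  1110011→1 (0)
  7  1100110→1 (0)
  8  1001100→1 (1)
  9  0011001→0 (0)
 10  0110010→0 (1)
 11  1100101→1 (0)
 12  1001010→1 (1)
 13  0010101→0 (0)
 14  0101010→0 (1)
 15  1010101→1 (1)
 16  0101011→0 (1)
 17  1010111→1 (1)
 18  0101111→0 (1)
 19  1011111→1 (1)
 20  0111111→0 (1)
 21  1111111→1 (0)
 22  1111110→1 (0)
 23  1111100→1 (0)
 24  1111000→1 (0)
 25  1110000→1 (0)
 26  1100000→1 (0)
 27  1000000→1 (1)
 28  0000001→0 (0)
 29  0000010→0 (0)
 30  0000100→0 (0)
 31  0001000→0 (0)
 32  0010000→0 (0)
 33  0100000→0 (1)
 34  1000001→1 (1)
 35  0000011→0 (0)
 36  0000110→0 (0)
 37  0001100→0 (0)
 38  0011000→0 (0)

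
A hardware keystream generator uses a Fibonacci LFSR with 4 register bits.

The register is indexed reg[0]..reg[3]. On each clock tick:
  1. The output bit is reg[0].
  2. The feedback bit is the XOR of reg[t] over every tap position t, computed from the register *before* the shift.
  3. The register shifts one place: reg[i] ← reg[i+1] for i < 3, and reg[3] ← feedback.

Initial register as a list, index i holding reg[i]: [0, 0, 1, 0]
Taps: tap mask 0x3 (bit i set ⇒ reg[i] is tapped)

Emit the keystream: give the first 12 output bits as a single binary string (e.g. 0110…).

001001101011

step | reg (before) | out | fb
   0 | 0010 | 0 | 0
   1 | 0100 | 0 | 1
   2 | 1001 | 1 | 1
   3 | 0011 | 0 | 0
   4 | 0110 | 0 | 1
   5 | 1101 | 1 | 0
   6 | 1010 | 1 | 1
   7 | 0101 | 0 | 1
   8 | 1011 | 1 | 1
   9 | 0111 | 0 | 1
  10 | 1111 | 1 | 0
  11 | 1110 | 1 | 0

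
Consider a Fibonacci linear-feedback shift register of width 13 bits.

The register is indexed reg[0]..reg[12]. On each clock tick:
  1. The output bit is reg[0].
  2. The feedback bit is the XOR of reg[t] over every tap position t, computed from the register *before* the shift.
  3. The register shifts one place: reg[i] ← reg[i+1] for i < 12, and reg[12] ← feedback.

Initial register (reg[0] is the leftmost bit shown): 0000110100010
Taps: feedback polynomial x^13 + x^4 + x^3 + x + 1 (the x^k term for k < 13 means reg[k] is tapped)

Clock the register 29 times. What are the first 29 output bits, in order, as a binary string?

tick  register→output (feedback)
  0  0000110100010→0 (1)
  1  0001101000101→0 (0)
  2  0011010001010→0 (1)
  3  0110100010101→0 (0)
  4  1101000101010→1 (1)
  5  1010001010101→1 (1)
  6  0100010101011→0 (1)
  7  1000101010111→1 (0)
  8  0001010101110→0 (1)
  9  0010101011101→0 (1)
 10  0101010111011→0 (0)
 11  1010101110110→1 (0)
 12  0101011101100→0 (0)
 13  1010111011000→1 (0)
 14  0101110110000→0 (1)
 15  1011101100001→1 (1)
 16  0111011000011→0 (0)
 17  1110110000110→1 (1)
 18  1101100001101→1 (0)
 19  1011000011010→1 (0)
 20  0110000110100→0 (1)
 21  1100001101001→1 (0)
 22  1000011010010→1 (1)
 23  0000110100101→0 (1)
 24  0001101001011→0 (0)
 25  0011010010110→0 (1)
 26  0110100101101→0 (0)
 27  1101001011010→1 (1)
 28  1010010110101→1 (1)

00001101000101010111011000011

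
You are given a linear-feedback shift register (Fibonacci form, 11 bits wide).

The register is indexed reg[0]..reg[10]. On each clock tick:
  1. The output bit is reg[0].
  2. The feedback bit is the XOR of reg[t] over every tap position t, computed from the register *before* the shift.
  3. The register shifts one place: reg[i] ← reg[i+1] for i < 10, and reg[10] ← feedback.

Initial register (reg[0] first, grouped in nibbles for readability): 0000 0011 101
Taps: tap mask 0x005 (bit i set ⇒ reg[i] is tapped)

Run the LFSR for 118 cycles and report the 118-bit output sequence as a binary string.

tick  register→output (feedback)
  0  00000011101→0 (0)
  1  00000111010→0 (0)
  2  00001110100→0 (0)
  3  00011101000→0 (0)
  4  00111010000→0 (1)
  5  01110100001→0 (1)
  6  11101000011→1 (0)
  7  11010000110→1 (1)
  8  10100001101→1 (0)
  9  01000011010→0 (0)
 10  10000110100→1 (1)
 11  00001101001→0 (0)
 12  00011010010→0 (0)
 13  00110100100→0 (1)
 14  01101001001→0 (1)
 15  11010010011→1 (1)
 16  10100100111→1 (0)
 17  01001001110→0 (0)
 18  10010011100→1 (1)
 19  00100111001→0 (1)
 20  01001110011→0 (0)
 21  10011100110→1 (1)
 22  00111001101→0 (1)
 23  01110011011→0 (1)
 24  11100110111→1 (0)
 25  11001101110→1 (1)
 26  10011011101→1 (1)
 27  00110111011→0 (1)
 28  01101110111→0 (1)
 29  11011101111→1 (1)
 30  10111011111→1 (0)
 31  01110111110→0 (1)
 32  11101111101→1 (0)
 33  11011111010→1 (1)
 34  10111110101→1 (0)
 35  01111101010→0 (1)
 36  11111010101→1 (0)
 37  11110101010→1 (0)
 38  11101010100→1 (0)
 39  11010101000→1 (1)
 40  10101010001→1 (0)
 41  01010100010→0 (0)
 42  10101000100→1 (0)
 43  01010001000→0 (0)
 44  10100010000→1 (0)
 45  01000100000→0 (0)
 46  10001000000→1 (1)
 47  00010000001→0 (0)
 48  00100000010→0 (1)
 49  01000000101→0 (0)
 50  10000001010→1 (1)
 51  00000010101→0 (0)
 52  00000101010→0 (0)
 53  00001010100→0 (0)
 54  00010101000→0 (0)
 55  00101010000→0 (1)
 56  01010100001→0 (0)
 57  10101000010→1 (0)
 58  01010000100→0 (0)
 59  10100001000→1 (0)
 60  01000010000→0 (0)
 61  10000100000→1 (1)
 62  00001000001→0 (0)
 63  00010000010→0 (0)
 64  00100000100→0 (1)
 65  01000001001→0 (0)
 66  10000010010→1 (1)
 67  00000100101→0 (0)
 68  00001001010→0 (0)
 69  00010010100→0 (0)
 70  00100101000→0 (1)
 71  01001010001→0 (0)
 72  10010100010→1 (1)
 73  00101000101→0 (1)
 74  01010001011→0 (0)
 75  10100010110→1 (0)
 76  01000101100→0 (0)
 77  10001011000→1 (1)
 78  00010110001→0 (0)
 79  00101100010→0 (1)
 80  01011000101→0 (0)
 81  10110001010→1 (0)
 82  01100010100→0 (1)
 83  11000101001→1 (1)
 84  10001010011→1 (1)
 85  00010100111→0 (0)
 86  00101001110→0 (1)
 87  01010011101→0 (0)
 88  10100111010→1 (0)
 89  01001110100→0 (0)
 90  10011101000→1 (1)
 91  00111010001→0 (1)
 92  01110100011→0 (1)
 93  11101000111→1 (0)
 94  11010001110→1 (1)
 95  10100011101→1 (0)
 96  01000111010→0 (0)
 97  10001110100→1 (1)
 98  00011101001→0 (0)
 99  00111010010→0 (1)
100  01110100101→0 (1)
101  11101001011→1 (0)
102  11010010110→1 (1)
103  10100101101→1 (0)
104  01001011010→0 (0)
105  10010110100→1 (1)
106  00101101001→0 (1)
107  01011010011→0 (0)
108  10110100110→1 (0)
109  01101001100→0 (1)
110  11010011001→1 (1)
111  10100110011→1 (0)
112  01001100110→0 (0)
113  10011001100→1 (1)
114  00110011001→0 (1)
115  01100110011→0 (1)
116  11001100111→1 (1)
117  10011001111→1 (1)

0000001110100001101001001110011011101111101010100010000001010100001000001001010001011000101001110100011101001011010011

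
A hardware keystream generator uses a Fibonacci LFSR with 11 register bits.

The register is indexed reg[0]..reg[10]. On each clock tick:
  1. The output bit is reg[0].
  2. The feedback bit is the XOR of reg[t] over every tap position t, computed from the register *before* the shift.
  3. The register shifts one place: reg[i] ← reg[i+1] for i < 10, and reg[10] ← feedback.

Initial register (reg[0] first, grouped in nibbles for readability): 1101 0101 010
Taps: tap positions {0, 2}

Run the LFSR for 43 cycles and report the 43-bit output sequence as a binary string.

step | reg (before) | out | fb
   0 | 11010101010 | 1 | 1
   1 | 10101010101 | 1 | 0
   2 | 01010101010 | 0 | 0
   3 | 10101010100 | 1 | 0
   4 | 01010101000 | 0 | 0
   5 | 10101010000 | 1 | 0
   6 | 01010100000 | 0 | 0
   7 | 10101000000 | 1 | 0
   8 | 01010000000 | 0 | 0
   9 | 10100000000 | 1 | 0
  10 | 01000000000 | 0 | 0
  11 | 10000000000 | 1 | 1
  12 | 00000000001 | 0 | 0
  13 | 00000000010 | 0 | 0
  14 | 00000000100 | 0 | 0
  15 | 00000001000 | 0 | 0
  16 | 00000010000 | 0 | 0
  17 | 00000100000 | 0 | 0
  18 | 00001000000 | 0 | 0
  19 | 00010000000 | 0 | 0
  20 | 00100000000 | 0 | 1
  21 | 01000000001 | 0 | 0
  22 | 10000000010 | 1 | 1
  23 | 00000000101 | 0 | 0
  24 | 00000001010 | 0 | 0
  25 | 00000010100 | 0 | 0
  26 | 00000101000 | 0 | 0
  27 | 00001010000 | 0 | 0
  28 | 00010100000 | 0 | 0
  29 | 00101000000 | 0 | 1
  30 | 01010000001 | 0 | 0
  31 | 10100000010 | 1 | 0
  32 | 01000000100 | 0 | 0
  33 | 10000001000 | 1 | 1
  34 | 00000010001 | 0 | 0
  35 | 00000100010 | 0 | 0
  36 | 00001000100 | 0 | 0
  37 | 00010001000 | 0 | 0
  38 | 00100010000 | 0 | 1
  39 | 01000100001 | 0 | 0
  40 | 10001000010 | 1 | 1
  41 | 00010000101 | 0 | 0
  42 | 00100001010 | 0 | 1

1101010101010000000000100000000101000000100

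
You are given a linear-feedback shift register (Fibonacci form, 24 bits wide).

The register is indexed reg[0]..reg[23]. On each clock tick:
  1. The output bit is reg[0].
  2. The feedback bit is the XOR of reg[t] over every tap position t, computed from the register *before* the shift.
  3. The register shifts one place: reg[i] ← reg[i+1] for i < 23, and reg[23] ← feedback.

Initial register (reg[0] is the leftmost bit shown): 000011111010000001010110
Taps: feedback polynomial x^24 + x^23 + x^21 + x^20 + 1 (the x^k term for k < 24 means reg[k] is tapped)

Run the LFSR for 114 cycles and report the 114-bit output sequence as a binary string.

tick  register→output (feedback)
  0  000011111010000001010110→0 (1)
  1  000111110100000010101101→0 (1)
  2  001111101000000101011011→0 (0)
  3  011111010000001010110110→0 (1)
  4  111110100000010101101101→1 (0)
  5  111101000000101011011010→1 (0)
  6  111010000001010110110100→1 (0)
  7  110100000010101101101000→1 (0)
  8  101000000101011011010000→1 (1)
  9  010000001010110110100001→0 (1)
 10  100000010101101101000011→1 (0)
 11  000000101011011010000110→0 (1)
 12  000001010110110100001101→0 (1)
 13  000010101101101000011011→0 (0)
 14  000101011011010000110110→0 (1)
 15  001010110110100001101101→0 (1)
 16  010101101101000011011011→0 (0)
 17  101011011010000110110110→1 (0)
 18  010110110100001101101100→0 (0)
 19  101101101000011011011000→1 (0)
 20  011011010000110110110000→0 (0)
 21  110110100001101101100000→1 (1)
 22  101101000011011011000001→1 (0)
 23  011010000110110110000010→0 (0)
 24  110100001101101100000100→1 (0)
 25  101000011011011000001000→1 (0)
 26  010000110110110000010000→0 (0)
 27  100001101101100000100000→1 (1)
 28  000011011011000001000001→0 (1)
 29  000110110110000010000011→0 (1)
 30  001101101100000100000111→0 (0)
 31  011011011000001000001110→0 (0)
 32  110110110000010000011100→1 (1)
 33  101101100000100000111001→1 (1)
 34  011011000001000001110011→0 (1)
 35  110110000010000011100111→1 (1)
 36  101100000100000111001111→1 (0)
 37  011000001000001110011110→0 (0)
 38  110000010000011100111100→1 (1)
 39  100000100000111001111001→1 (1)
 40  000001000001110011110011→0 (1)
 41  000010000011100111100111→0 (0)
 42  000100000111001111001110→0 (0)
 43  001000001110011110011100→0 (0)
 44  010000011100111100111000→0 (1)
 45  100000111001111001110001→1 (0)
 46  000001110011110011100010→0 (0)
 47  000011100111100111000100→0 (1)
 48  000111001111001110001001→0 (0)
 49  001110011110011100010010→0 (0)
 50  011100111100111000100100→0 (1)
 51  111001111001110001001001→1 (1)
 52  110011110011100010010011→1 (0)
 53  100111100111000100100110→1 (0)
 54  001111001110001001001100→0 (0)
 55  011110011100010010011000→0 (1)
 56  111100111000100100110001→1 (0)
 57  111001110001001001100010→1 (1)
 58  110011100010010011000101→1 (1)
 59  100111000100100110001011→1 (1)
 60  001110001001001100010111→0 (0)
 61  011100010010011000101110→0 (0)
 62  111000100100110001011100→1 (1)
 63  110001001001100010111001→1 (1)
 64  100010010011000101110011→1 (0)
 65  000100100110001011100110→0 (1)
 66  001001001100010111001101→0 (1)
 67  010010011000101110011011→0 (0)
 68  100100110001011100110110→1 (0)
 69  001001100010111001101100→0 (0)
 70  010011000101110011011000→0 (1)
 71  100110001011100110110001→1 (0)
 72  001100010111001101100010→0 (0)
 73  011000101110011011000100→0 (1)
 74  110001011100110110001001→1 (1)
 75  100010111001101100010011→1 (0)
 76  000101110011011000100110→0 (1)
 77  001011100110110001001101→0 (1)
 78  010111001101100010011011→0 (0)
 79  101110011011000100110110→1 (0)
 80  011100110110001001101100→0 (0)
 81  111001101100010011011000→1 (0)
 82  110011011000100110110000→1 (1)
 83  100110110001001101100001→1 (0)
 84  001101100010011011000010→0 (0)
 85  011011000100110110000100→0 (1)
 86  110110001001101100001001→1 (1)
 87  101100010011011000010011→1 (0)
 88  011000100110110000100110→0 (1)
 89  110001001101100001001101→1 (0)
 90  100010011011000010011010→1 (0)
 91  000100110110000100110100→0 (1)
 92  001001101100001001101001→0 (0)
 93  010011011000010011010010→0 (0)
 94  100110110000100110100100→1 (0)
 95  001101100001001101001000→0 (1)
 96  011011000010011010010001→0 (1)
 97  110110000100110100100011→1 (0)
 98  101100001001101001000110→1 (0)
 99  011000010011010010001100→0 (0)
100  110000100110100100011000→1 (0)
101  100001001101001000110000→1 (1)
102  000010011010010001100001→0 (1)
103  000100110100100011000011→0 (1)
104  001001101001000110000111→0 (0)
105  010011010010001100001110→0 (0)
106  100110100100011000011100→1 (1)
107  001101001000110000111001→0 (0)
108  011010010001100001110010→0 (0)
109  110100100011000011100100→1 (0)
110  101001000110000111001000→1 (0)
111  010010001100001110010000→0 (0)
112  100100011000011100100000→1 (1)
113  001000110000111001000001→0 (1)

000011111010000001010110110100001101101100000100000111001111001110001001001100010111001101100010011011000010011010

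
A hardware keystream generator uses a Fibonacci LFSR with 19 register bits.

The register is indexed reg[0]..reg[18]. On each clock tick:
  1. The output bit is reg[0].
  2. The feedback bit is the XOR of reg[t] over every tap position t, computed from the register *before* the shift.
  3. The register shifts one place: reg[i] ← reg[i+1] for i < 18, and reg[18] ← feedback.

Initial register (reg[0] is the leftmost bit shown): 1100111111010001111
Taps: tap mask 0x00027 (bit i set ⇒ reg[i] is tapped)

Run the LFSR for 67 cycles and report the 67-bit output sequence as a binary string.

1100111111010001111100101010000101110001001010010000111001011111110

tick  register→output (feedback)
  0  1100111111010001111→1 (1)
  1  1001111110100011111→1 (0)
  2  0011111101000111110→0 (0)
  3  0111111010001111100→0 (1)
  4  1111110100011111001→1 (0)
  5  1111101000111110010→1 (1)
  6  1111010001111100101→1 (0)
  7  1110100011111001010→1 (1)
  8  1101000111110010101→1 (0)
  9  1010001111100101010→1 (0)
 10  0100011111001010100→0 (0)
 11  1000111110010101000→1 (0)
 12  0001111100101010000→0 (1)
 13  0011111001010100001→0 (0)
 14  0111110010101000010→0 (1)
 15  1111100101010000101→1 (1)
 16  1111001010100001011→1 (1)
 17  1110010101000010111→1 (0)
 18  1100101010000101110→1 (0)
 19  1001010100001011100→1 (0)
 20  0010101000010111000→0 (1)
 21  0101010000101110001→0 (0)
 22  1010100001011100010→1 (0)
 23  0101000010111000100→0 (1)
 24  1010000101110001001→1 (0)
 25  0100001011100010010→0 (1)
 26  1000010111000100101→1 (0)
 27  0000101110001001010→0 (0)
 28  0001011100010010100→0 (1)
 29  0010111000100101001→0 (0)
 30  0101110001001010010→0 (0)
 31  1011100010010100100→1 (0)
 32  0111000100101001000→0 (0)
 33  1110001001010010000→1 (1)
 34  1100010010100100001→1 (1)
 35  1000100101001000011→1 (1)
 36  0001001010010000111→0 (0)
 37  0010010100100001110→0 (0)
 38  0100101001000011100→0 (1)
 39  1001010010000111001→1 (0)
 40  0010100100001110010→0 (1)
 41  0101001000011100101→0 (1)
 42  1010010000111001011→1 (1)
 43  0100100001110010111→0 (1)
 44  1001000011100101111→1 (1)
 45  0010000111001011111→0 (1)
 46  0100001110010111111→0 (1)
 47  1000011100101111111→1 (0)
 48  0000111001011111110→0 (1)
 49  0001110010111111101→0 (1)
 50  0011100101111111011→0 (1)
 51  0111001011111110111→0 (0)
 52  1110010111111101110→1 (0)
 53  1100101111111011100→1 (0)
 54  1001011111110111000→1 (0)
 55  0010111111101110000→0 (0)
 56  0101111111011100000→0 (0)
 57  1011111110111000000→1 (1)
 58  0111111101110000001→0 (1)
 59  1111111011100000011→1 (0)
 60  1111110111000000110→1 (0)
 61  1111101110000001100→1 (1)
 62  1111011100000011001→1 (0)
 63  1110111000000110010→1 (0)
 64  1101110000001100100→1 (1)
 65  1011100000011001001→1 (0)
 66  0111000000110010010→0 (0)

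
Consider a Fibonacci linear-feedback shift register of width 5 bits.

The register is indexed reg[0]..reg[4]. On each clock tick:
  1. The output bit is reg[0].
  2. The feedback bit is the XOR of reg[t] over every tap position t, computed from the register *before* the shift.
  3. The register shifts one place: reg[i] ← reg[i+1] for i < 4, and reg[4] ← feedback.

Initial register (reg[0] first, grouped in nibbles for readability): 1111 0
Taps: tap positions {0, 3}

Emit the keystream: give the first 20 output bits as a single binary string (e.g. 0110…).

k : reg_k → out_k, fb_k
0: 11110 → 1, fb=0
1: 11100 → 1, fb=1
2: 11001 → 1, fb=1
3: 10011 → 1, fb=0
4: 00110 → 0, fb=1
5: 01101 → 0, fb=0
6: 11010 → 1, fb=0
7: 10100 → 1, fb=1
8: 01001 → 0, fb=0
9: 10010 → 1, fb=0
10: 00100 → 0, fb=0
11: 01000 → 0, fb=0
12: 10000 → 1, fb=1
13: 00001 → 0, fb=0
14: 00010 → 0, fb=1
15: 00101 → 0, fb=0
16: 01010 → 0, fb=1
17: 10101 → 1, fb=1
18: 01011 → 0, fb=1
19: 10111 → 1, fb=0

11110011010010000101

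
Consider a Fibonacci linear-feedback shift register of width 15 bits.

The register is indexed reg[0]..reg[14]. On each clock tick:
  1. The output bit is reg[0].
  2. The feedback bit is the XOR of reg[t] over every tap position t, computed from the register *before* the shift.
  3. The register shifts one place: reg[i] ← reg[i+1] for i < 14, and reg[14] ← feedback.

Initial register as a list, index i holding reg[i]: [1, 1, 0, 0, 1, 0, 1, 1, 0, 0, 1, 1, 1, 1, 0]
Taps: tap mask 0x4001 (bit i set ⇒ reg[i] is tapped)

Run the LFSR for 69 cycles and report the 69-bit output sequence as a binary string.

110010110011110100011011101011000010010110010000011100100011111101000

tick  register→output (feedback)
  0  110010110011110→1 (1)
  1  100101100111101→1 (0)
  2  001011001111010→0 (0)
  3  010110011110100→0 (0)
  4  101100111101000→1 (1)
  5  011001111010001→0 (1)
  6  110011110100011→1 (0)
  7  100111101000110→1 (1)
  8  001111010001101→0 (1)
  9  011110100011011→0 (1)
 10  111101000110111→1 (0)
 11  111010001101110→1 (1)
 12  110100011011101→1 (0)
 13  101000110111010→1 (1)
 14  010001101110101→0 (1)
 15  100011011101011→1 (0)
 16  000110111010110→0 (0)
 17  001101110101100→0 (0)
 18  011011101011000→0 (0)
 19  110111010110000→1 (1)
 20  101110101100001→1 (0)
 21  011101011000010→0 (0)
 22  111010110000100→1 (1)
 23  110101100001001→1 (0)
 24  101011000010010→1 (1)
 25  010110000100101→0 (1)
 26  101100001001011→1 (0)
 27  011000010010110→0 (0)
 28  110000100101100→1 (1)
 29  100001001011001→1 (0)
 30  000010010110010→0 (0)
 31  000100101100100→0 (0)
 32  001001011001000→0 (0)
 33  010010110010000→0 (0)
 34  100101100100000→1 (1)
 35  001011001000001→0 (1)
 36  010110010000011→0 (1)
 37  101100100000111→1 (0)
 38  011001000001110→0 (0)
 39  110010000011100→1 (1)
 40  100100000111001→1 (0)
 41  001000001110010→0 (0)
 42  010000011100100→0 (0)
 43  100000111001000→1 (1)
 44  000001110010001→0 (1)
 45  000011100100011→0 (1)
 46  000111001000111→0 (1)
 47  001110010001111→0 (1)
 48  011100100011111→0 (1)
 49  111001000111111→1 (0)
 50  110010001111110→1 (1)
 51  100100011111101→1 (0)
 52  001000111111010→0 (0)
 53  010001111110100→0 (0)
 54  100011111101000→1 (1)
 55  000111111010001→0 (1)
 56  001111110100011→0 (1)
 57  011111101000111→0 (1)
 58  111111010001111→1 (0)
 59  111110100011110→1 (1)
 60  111101000111101→1 (0)
 61  111010001111010→1 (1)
 62  110100011110101→1 (0)
 63  101000111101010→1 (1)
 64  010001111010101→0 (1)
 65  100011110101011→1 (0)
 66  000111101010110→0 (0)
 67  001111010101100→0 (0)
 68  011110101011000→0 (0)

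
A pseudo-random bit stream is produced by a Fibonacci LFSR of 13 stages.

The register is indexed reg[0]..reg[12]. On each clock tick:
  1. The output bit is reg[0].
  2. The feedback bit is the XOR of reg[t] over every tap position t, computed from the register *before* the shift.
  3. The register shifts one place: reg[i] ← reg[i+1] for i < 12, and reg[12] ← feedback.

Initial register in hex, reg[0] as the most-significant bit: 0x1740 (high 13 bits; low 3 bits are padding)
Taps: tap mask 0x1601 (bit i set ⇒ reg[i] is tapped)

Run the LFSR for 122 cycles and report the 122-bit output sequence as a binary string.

00010111010001111101011011110101100101111100111011110101000001011000000000110001110001100011001001101100100011000011111110

k : reg_k → out_k, fb_k
0: 0001011101000 → 0, fb=1
1: 0010111010001 → 0, fb=1
2: 0101110100011 → 0, fb=1
3: 1011101000111 → 1, fb=1
4: 0111010001111 → 0, fb=1
5: 1110100011111 → 1, fb=0
6: 1101000111110 → 1, fb=1
7: 1010001111101 → 1, fb=0
8: 0100011111010 → 0, fb=1
9: 1000111110101 → 1, fb=1
10: 0001111101011 → 0, fb=0
11: 0011111010110 → 0, fb=1
12: 0111110101101 → 0, fb=1
13: 1111101011011 → 1, fb=1
14: 1111010110111 → 1, fb=1
15: 1110101101111 → 1, fb=0
16: 1101011011110 → 1, fb=1
17: 1010110111101 → 1, fb=0
18: 0101101111010 → 0, fb=1
19: 1011011110101 → 1, fb=1
20: 0110111101011 → 0, fb=0
21: 1101111010110 → 1, fb=0
22: 1011110101100 → 1, fb=1
23: 0111101011001 → 0, fb=0
24: 1111010110010 → 1, fb=1
25: 1110101100101 → 1, fb=1
26: 1101011001011 → 1, fb=1
27: 1010110010111 → 1, fb=1
28: 0101100101111 → 0, fb=1
29: 1011001011111 → 1, fb=0
30: 0110010111110 → 0, fb=0
31: 1100101111100 → 1, fb=1
32: 1001011111001 → 1, fb=1
33: 0010111110011 → 0, fb=1
34: 0101111100111 → 0, fb=0
35: 1011111001110 → 1, fb=1
36: 0111110011101 → 0, fb=1
37: 1111100111011 → 1, fb=1
38: 1111001110111 → 1, fb=1
39: 1110011101111 → 1, fb=0
40: 1100111011110 → 1, fb=1
41: 1001110111101 → 1, fb=0
42: 0011101111010 → 0, fb=1
43: 0111011110101 → 0, fb=0
44: 1110111101010 → 1, fb=0
45: 1101111010100 → 1, fb=0
46: 1011110101000 → 1, fb=0
47: 0111101010000 → 0, fb=0
48: 1111010100000 → 1, fb=1
49: 1110101000001 → 1, fb=0
50: 1101010000010 → 1, fb=1
51: 1010100000101 → 1, fb=1
52: 0101000001011 → 0, fb=0
53: 1010000010110 → 1, fb=0
54: 0100000101100 → 0, fb=0
55: 1000001011000 → 1, fb=0
56: 0000010110000 → 0, fb=0
57: 0000101100000 → 0, fb=0
58: 0001011000000 → 0, fb=0
59: 0010110000000 → 0, fb=0
60: 0101100000000 → 0, fb=0
61: 1011000000000 → 1, fb=1
62: 0110000000001 → 0, fb=1
63: 1100000000011 → 1, fb=0
64: 1000000000110 → 1, fb=0
65: 0000000001100 → 0, fb=0
66: 0000000011000 → 0, fb=1
67: 0000000110001 → 0, fb=1
68: 0000001100011 → 0, fb=1
69: 0000011000111 → 0, fb=0
70: 0000110001110 → 0, fb=0
71: 0001100011100 → 0, fb=0
72: 0011000111000 → 0, fb=1
73: 0110001110001 → 0, fb=1
74: 1100011100011 → 1, fb=0
75: 1000111000110 → 1, fb=0
76: 0001110001100 → 0, fb=0
77: 0011100011000 → 0, fb=1
78: 0111000110001 → 0, fb=1
79: 1110001100011 → 1, fb=0
80: 1100011000110 → 1, fb=0
81: 1000110001100 → 1, fb=1
82: 0001100011001 → 0, fb=0
83: 0011000110010 → 0, fb=0
84: 0110001100100 → 0, fb=1
85: 1100011001001 → 1, fb=1
86: 1000110010011 → 1, fb=0
87: 0001100100110 → 0, fb=1
88: 0011001001101 → 0, fb=1
89: 0110010011011 → 0, fb=0
90: 1100100110110 → 1, fb=0
91: 1001001101100 → 1, fb=1
92: 0010011011001 → 0, fb=0
93: 0100110110010 → 0, fb=0
94: 1001101100100 → 1, fb=0
95: 0011011001000 → 0, fb=1
96: 0110110010001 → 0, fb=1
97: 1101100100011 → 1, fb=0
98: 1011001000110 → 1, fb=0
99: 0110010001100 → 0, fb=0
100: 1100100011000 → 1, fb=0
101: 1001000110000 → 1, fb=1
102: 0010001100001 → 0, fb=1
103: 0100011000011 → 0, fb=1
104: 1000110000111 → 1, fb=1
105: 0001100001111 → 0, fb=1
106: 0011000011111 → 0, fb=1
107: 0110000111111 → 0, fb=1
108: 1100001111111 → 1, fb=0
109: 1000011111110 → 1, fb=1
110: 0000111111101 → 0, fb=1
111: 0001111111011 → 0, fb=0
112: 0011111110110 → 0, fb=1
113: 0111111101101 → 0, fb=1
114: 1111111011011 → 1, fb=1
115: 1111110110111 → 1, fb=1
116: 1111101101111 → 1, fb=0
117: 1111011011110 → 1, fb=1
118: 1110110111101 → 1, fb=0
119: 1101101111010 → 1, fb=0
120: 1011011110100 → 1, fb=0
121: 0110111101000 → 0, fb=1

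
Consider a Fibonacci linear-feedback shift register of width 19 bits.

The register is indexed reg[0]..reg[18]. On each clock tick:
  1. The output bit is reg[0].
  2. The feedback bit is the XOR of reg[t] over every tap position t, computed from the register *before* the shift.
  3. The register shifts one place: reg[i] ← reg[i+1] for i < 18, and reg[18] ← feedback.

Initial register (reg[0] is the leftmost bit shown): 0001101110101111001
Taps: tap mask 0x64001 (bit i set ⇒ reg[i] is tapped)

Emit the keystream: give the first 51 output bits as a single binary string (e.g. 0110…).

000110111010111100100011001111011011101000101000100

k : reg_k → out_k, fb_k
0: 0001101110101111001 → 0, fb=0
1: 0011011101011110010 → 0, fb=0
2: 0110111010111100100 → 0, fb=0
3: 1101110101111001000 → 1, fb=1
4: 1011101011110010001 → 1, fb=1
5: 0111010111100100011 → 0, fb=0
6: 1110101111001000110 → 1, fb=0
7: 1101011110010001100 → 1, fb=1
8: 1010111100100011001 → 1, fb=1
9: 0101111001000110011 → 0, fb=1
10: 1011110010001100111 → 1, fb=1
11: 0111100100011001111 → 0, fb=0
12: 1111001000110011110 → 1, fb=1
13: 1110010001100111101 → 1, fb=1
14: 1100100011001111011 → 1, fb=0
15: 1001000110011110110 → 1, fb=1
16: 0010001100111101101 → 0, fb=1
17: 0100011001111011011 → 0, fb=1
18: 1000110011110110111 → 1, fb=0
19: 0001100111101101110 → 0, fb=1
20: 0011001111011011101 → 0, fb=0
21: 0110011110110111010 → 0, fb=0
22: 1100111101101110100 → 1, fb=0
23: 1001111011011101000 → 1, fb=1
24: 0011110110111010001 → 0, fb=0
25: 0111101101110100010 → 0, fb=1
26: 1111011011101000101 → 1, fb=0
27: 1110110111010001010 → 1, fb=0
28: 1101101110100010100 → 1, fb=0
29: 1011011101000101000 → 1, fb=1
30: 0110111010001010001 → 0, fb=0
31: 1101110100010100010 → 1, fb=0
32: 1011101000101000100 → 1, fb=1
33: 0111010001010001001 → 0, fb=1
34: 1110100010100010011 → 1, fb=0
35: 1101000101000100110 → 1, fb=0
36: 1010001010001001100 → 1, fb=1
37: 0100010100010011001 → 0, fb=0
38: 1000101000100110010 → 1, fb=1
39: 0001010001001100101 → 0, fb=1
40: 0010100010011001011 → 0, fb=0
41: 0101000100110010110 → 0, fb=0
42: 1010001001100101100 → 1, fb=1
43: 0100010011001011001 → 0, fb=0
44: 1000100110010110010 → 1, fb=1
45: 0001001100101100101 → 0, fb=1
46: 0010011001011001011 → 0, fb=0
47: 0100110010110010110 → 0, fb=0
48: 1001100101100101100 → 1, fb=1
49: 0011001011001011001 → 0, fb=0
50: 0110010110010110010 → 0, fb=0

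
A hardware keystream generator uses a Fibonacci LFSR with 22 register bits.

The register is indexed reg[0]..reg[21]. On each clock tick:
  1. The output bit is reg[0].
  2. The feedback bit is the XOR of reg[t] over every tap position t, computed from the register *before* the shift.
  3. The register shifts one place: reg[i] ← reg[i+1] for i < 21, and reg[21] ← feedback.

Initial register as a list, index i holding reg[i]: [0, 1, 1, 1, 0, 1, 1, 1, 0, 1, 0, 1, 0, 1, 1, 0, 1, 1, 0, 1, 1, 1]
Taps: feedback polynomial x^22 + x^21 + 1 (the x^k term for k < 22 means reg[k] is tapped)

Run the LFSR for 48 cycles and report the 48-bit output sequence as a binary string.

011101110101011011011110100101100110110110101100

tick  register→output (feedback)
  0  0111011101010110110111→0 (1)
  1  1110111010101101101111→1 (0)
  2  1101110101011011011110→1 (1)
  3  1011101010110110111101→1 (0)
  4  0111010101101101111010→0 (0)
  5  1110101011011011110100→1 (1)
  6  1101010110110111101001→1 (0)
  7  1010101101101111010010→1 (1)
  8  0101011011011110100101→0 (1)
  9  1010110110111101001011→1 (0)
 10  0101101101111010010110→0 (0)
 11  1011011011110100101100→1 (1)
 12  0110110111101001011001→0 (1)
 13  1101101111010010110011→1 (0)
 14  1011011110100101100110→1 (1)
 15  0110111101001011001101→0 (1)
 16  1101111010010110011011→1 (0)
 17  1011110100101100110110→1 (1)
 18  0111101001011001101101→0 (1)
 19  1111010010110011011011→1 (0)
 20  1110100101100110110110→1 (1)
 21  1101001011001101101101→1 (0)
 22  1010010110011011011010→1 (1)
 23  0100101100110110110101→0 (1)
 24  1001011001101101101011→1 (0)
 25  0010110011011011010110→0 (0)
 26  0101100110110110101100→0 (0)
 27  1011001101101101011000→1 (1)
 28  0110011011011010110001→0 (1)
 29  1100110110110101100011→1 (0)
 30  1001101101101011000110→1 (1)
 31  0011011011010110001101→0 (1)
 32  0110110110101100011011→0 (1)
 33  1101101101011000110111→1 (0)
 34  1011011010110001101110→1 (1)
 35  0110110101100011011101→0 (1)
 36  1101101011000110111011→1 (0)
 37  1011010110001101110110→1 (1)
 38  0110101100011011101101→0 (1)
 39  1101011000110111011011→1 (0)
 40  1010110001101110110110→1 (1)
 41  0101100011011101101101→0 (1)
 42  1011000110111011011011→1 (0)
 43  0110001101110110110110→0 (0)
 44  1100011011101101101100→1 (1)
 45  1000110111011011011001→1 (0)
 46  0001101110110110110010→0 (0)
 47  0011011101101101100100→0 (0)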